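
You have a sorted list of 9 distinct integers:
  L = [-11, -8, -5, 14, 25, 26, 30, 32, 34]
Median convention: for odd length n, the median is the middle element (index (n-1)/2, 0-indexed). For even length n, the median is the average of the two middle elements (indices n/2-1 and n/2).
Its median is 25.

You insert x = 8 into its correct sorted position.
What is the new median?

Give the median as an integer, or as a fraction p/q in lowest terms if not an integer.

Old list (sorted, length 9): [-11, -8, -5, 14, 25, 26, 30, 32, 34]
Old median = 25
Insert x = 8
Old length odd (9). Middle was index 4 = 25.
New length even (10). New median = avg of two middle elements.
x = 8: 3 elements are < x, 6 elements are > x.
New sorted list: [-11, -8, -5, 8, 14, 25, 26, 30, 32, 34]
New median = 39/2

Answer: 39/2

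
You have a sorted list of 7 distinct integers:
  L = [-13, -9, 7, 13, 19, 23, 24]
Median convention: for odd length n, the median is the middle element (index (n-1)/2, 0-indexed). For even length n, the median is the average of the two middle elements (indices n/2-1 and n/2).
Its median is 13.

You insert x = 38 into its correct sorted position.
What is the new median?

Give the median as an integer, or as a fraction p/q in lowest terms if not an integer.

Old list (sorted, length 7): [-13, -9, 7, 13, 19, 23, 24]
Old median = 13
Insert x = 38
Old length odd (7). Middle was index 3 = 13.
New length even (8). New median = avg of two middle elements.
x = 38: 7 elements are < x, 0 elements are > x.
New sorted list: [-13, -9, 7, 13, 19, 23, 24, 38]
New median = 16

Answer: 16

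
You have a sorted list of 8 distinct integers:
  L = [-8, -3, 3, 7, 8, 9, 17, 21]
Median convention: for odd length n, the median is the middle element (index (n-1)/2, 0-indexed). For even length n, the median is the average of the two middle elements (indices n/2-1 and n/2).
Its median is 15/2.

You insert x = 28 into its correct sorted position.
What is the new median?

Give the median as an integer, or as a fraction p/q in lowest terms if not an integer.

Answer: 8

Derivation:
Old list (sorted, length 8): [-8, -3, 3, 7, 8, 9, 17, 21]
Old median = 15/2
Insert x = 28
Old length even (8). Middle pair: indices 3,4 = 7,8.
New length odd (9). New median = single middle element.
x = 28: 8 elements are < x, 0 elements are > x.
New sorted list: [-8, -3, 3, 7, 8, 9, 17, 21, 28]
New median = 8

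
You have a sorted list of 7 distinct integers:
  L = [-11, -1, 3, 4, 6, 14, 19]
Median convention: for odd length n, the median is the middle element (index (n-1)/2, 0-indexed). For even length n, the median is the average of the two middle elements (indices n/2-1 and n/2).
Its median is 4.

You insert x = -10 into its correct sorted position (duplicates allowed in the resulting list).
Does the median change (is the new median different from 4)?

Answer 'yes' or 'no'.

Old median = 4
Insert x = -10
New median = 7/2
Changed? yes

Answer: yes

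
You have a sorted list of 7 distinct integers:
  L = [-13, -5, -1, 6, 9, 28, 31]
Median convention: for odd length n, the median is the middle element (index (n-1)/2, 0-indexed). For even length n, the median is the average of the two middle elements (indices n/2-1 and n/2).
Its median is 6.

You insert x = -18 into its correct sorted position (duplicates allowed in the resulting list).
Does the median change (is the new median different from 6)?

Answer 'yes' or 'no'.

Answer: yes

Derivation:
Old median = 6
Insert x = -18
New median = 5/2
Changed? yes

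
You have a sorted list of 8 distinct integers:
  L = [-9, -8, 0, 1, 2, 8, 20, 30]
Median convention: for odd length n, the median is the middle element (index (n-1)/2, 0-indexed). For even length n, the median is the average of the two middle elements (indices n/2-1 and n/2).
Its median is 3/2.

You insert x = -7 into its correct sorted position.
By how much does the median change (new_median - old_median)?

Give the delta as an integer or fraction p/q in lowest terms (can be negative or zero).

Answer: -1/2

Derivation:
Old median = 3/2
After inserting x = -7: new sorted = [-9, -8, -7, 0, 1, 2, 8, 20, 30]
New median = 1
Delta = 1 - 3/2 = -1/2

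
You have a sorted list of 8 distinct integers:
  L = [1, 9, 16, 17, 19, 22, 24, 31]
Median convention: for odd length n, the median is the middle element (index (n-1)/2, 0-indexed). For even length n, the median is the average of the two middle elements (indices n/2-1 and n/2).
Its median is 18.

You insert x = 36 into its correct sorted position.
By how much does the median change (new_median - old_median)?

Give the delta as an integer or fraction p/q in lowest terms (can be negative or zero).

Old median = 18
After inserting x = 36: new sorted = [1, 9, 16, 17, 19, 22, 24, 31, 36]
New median = 19
Delta = 19 - 18 = 1

Answer: 1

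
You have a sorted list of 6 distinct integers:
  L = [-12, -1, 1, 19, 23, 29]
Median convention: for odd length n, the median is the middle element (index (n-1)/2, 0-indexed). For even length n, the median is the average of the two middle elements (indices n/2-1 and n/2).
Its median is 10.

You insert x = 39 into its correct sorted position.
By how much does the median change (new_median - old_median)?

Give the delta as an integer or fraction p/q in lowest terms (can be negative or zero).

Answer: 9

Derivation:
Old median = 10
After inserting x = 39: new sorted = [-12, -1, 1, 19, 23, 29, 39]
New median = 19
Delta = 19 - 10 = 9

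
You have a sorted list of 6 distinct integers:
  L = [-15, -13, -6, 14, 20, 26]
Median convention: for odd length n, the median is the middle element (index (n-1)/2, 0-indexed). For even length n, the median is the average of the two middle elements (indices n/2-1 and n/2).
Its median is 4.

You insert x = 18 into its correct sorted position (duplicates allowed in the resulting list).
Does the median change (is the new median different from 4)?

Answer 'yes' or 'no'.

Answer: yes

Derivation:
Old median = 4
Insert x = 18
New median = 14
Changed? yes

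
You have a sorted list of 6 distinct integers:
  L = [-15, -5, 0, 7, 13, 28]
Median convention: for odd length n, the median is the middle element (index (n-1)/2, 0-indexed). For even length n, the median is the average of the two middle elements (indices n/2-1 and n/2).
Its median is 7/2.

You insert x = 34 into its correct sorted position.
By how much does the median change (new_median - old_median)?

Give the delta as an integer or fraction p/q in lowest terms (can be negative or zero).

Old median = 7/2
After inserting x = 34: new sorted = [-15, -5, 0, 7, 13, 28, 34]
New median = 7
Delta = 7 - 7/2 = 7/2

Answer: 7/2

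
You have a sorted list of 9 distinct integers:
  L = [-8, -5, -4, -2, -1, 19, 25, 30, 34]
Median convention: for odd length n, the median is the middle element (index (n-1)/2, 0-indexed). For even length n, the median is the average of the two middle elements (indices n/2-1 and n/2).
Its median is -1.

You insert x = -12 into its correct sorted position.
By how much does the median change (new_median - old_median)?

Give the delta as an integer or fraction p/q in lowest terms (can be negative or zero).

Old median = -1
After inserting x = -12: new sorted = [-12, -8, -5, -4, -2, -1, 19, 25, 30, 34]
New median = -3/2
Delta = -3/2 - -1 = -1/2

Answer: -1/2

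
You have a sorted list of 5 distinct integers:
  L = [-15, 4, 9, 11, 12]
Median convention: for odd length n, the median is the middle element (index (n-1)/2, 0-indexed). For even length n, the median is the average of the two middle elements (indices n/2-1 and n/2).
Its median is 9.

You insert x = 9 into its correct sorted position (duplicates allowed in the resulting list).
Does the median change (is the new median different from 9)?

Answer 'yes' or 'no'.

Old median = 9
Insert x = 9
New median = 9
Changed? no

Answer: no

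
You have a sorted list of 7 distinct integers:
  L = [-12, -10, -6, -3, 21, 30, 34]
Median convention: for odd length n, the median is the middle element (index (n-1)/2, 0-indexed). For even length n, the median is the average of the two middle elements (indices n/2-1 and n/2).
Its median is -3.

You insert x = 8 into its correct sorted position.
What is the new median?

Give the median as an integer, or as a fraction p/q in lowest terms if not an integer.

Answer: 5/2

Derivation:
Old list (sorted, length 7): [-12, -10, -6, -3, 21, 30, 34]
Old median = -3
Insert x = 8
Old length odd (7). Middle was index 3 = -3.
New length even (8). New median = avg of two middle elements.
x = 8: 4 elements are < x, 3 elements are > x.
New sorted list: [-12, -10, -6, -3, 8, 21, 30, 34]
New median = 5/2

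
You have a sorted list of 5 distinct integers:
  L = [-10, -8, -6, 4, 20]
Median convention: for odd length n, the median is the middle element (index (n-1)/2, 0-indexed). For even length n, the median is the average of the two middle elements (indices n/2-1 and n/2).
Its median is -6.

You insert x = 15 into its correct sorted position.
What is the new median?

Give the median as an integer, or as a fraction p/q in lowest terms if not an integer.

Answer: -1

Derivation:
Old list (sorted, length 5): [-10, -8, -6, 4, 20]
Old median = -6
Insert x = 15
Old length odd (5). Middle was index 2 = -6.
New length even (6). New median = avg of two middle elements.
x = 15: 4 elements are < x, 1 elements are > x.
New sorted list: [-10, -8, -6, 4, 15, 20]
New median = -1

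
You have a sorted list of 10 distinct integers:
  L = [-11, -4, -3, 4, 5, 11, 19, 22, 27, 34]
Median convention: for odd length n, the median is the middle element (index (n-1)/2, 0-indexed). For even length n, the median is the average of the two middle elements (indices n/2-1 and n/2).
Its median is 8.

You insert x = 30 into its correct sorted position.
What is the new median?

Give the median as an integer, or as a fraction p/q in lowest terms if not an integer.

Answer: 11

Derivation:
Old list (sorted, length 10): [-11, -4, -3, 4, 5, 11, 19, 22, 27, 34]
Old median = 8
Insert x = 30
Old length even (10). Middle pair: indices 4,5 = 5,11.
New length odd (11). New median = single middle element.
x = 30: 9 elements are < x, 1 elements are > x.
New sorted list: [-11, -4, -3, 4, 5, 11, 19, 22, 27, 30, 34]
New median = 11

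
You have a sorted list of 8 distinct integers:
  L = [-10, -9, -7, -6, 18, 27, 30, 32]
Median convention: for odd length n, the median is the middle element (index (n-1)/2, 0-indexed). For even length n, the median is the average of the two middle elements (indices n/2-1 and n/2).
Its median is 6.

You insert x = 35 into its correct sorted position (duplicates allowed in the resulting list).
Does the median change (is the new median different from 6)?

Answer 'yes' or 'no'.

Answer: yes

Derivation:
Old median = 6
Insert x = 35
New median = 18
Changed? yes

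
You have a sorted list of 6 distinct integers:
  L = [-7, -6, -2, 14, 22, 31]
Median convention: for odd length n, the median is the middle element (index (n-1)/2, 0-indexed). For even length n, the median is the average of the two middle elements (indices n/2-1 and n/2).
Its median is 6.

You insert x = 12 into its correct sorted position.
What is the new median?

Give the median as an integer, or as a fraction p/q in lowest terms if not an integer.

Answer: 12

Derivation:
Old list (sorted, length 6): [-7, -6, -2, 14, 22, 31]
Old median = 6
Insert x = 12
Old length even (6). Middle pair: indices 2,3 = -2,14.
New length odd (7). New median = single middle element.
x = 12: 3 elements are < x, 3 elements are > x.
New sorted list: [-7, -6, -2, 12, 14, 22, 31]
New median = 12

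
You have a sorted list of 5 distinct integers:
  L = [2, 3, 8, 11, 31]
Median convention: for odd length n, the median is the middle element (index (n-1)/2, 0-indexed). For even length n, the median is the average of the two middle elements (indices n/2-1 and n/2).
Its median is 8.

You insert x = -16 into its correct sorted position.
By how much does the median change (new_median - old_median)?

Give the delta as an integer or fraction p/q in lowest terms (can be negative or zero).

Old median = 8
After inserting x = -16: new sorted = [-16, 2, 3, 8, 11, 31]
New median = 11/2
Delta = 11/2 - 8 = -5/2

Answer: -5/2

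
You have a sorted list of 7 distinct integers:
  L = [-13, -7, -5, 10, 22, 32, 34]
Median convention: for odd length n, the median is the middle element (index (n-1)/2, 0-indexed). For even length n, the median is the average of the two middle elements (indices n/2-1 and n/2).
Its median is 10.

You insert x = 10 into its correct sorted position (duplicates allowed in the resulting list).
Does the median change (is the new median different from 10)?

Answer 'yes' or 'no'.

Old median = 10
Insert x = 10
New median = 10
Changed? no

Answer: no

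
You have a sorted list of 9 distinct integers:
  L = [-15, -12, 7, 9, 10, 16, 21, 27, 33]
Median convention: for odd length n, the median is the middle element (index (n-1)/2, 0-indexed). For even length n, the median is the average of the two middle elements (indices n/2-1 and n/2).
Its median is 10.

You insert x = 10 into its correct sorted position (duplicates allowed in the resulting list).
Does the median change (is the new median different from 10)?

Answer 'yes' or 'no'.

Old median = 10
Insert x = 10
New median = 10
Changed? no

Answer: no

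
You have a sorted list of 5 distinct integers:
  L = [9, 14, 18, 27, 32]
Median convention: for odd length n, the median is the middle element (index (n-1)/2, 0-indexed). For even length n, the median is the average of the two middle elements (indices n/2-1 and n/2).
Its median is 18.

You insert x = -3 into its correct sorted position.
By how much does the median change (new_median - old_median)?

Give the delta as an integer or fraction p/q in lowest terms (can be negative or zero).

Old median = 18
After inserting x = -3: new sorted = [-3, 9, 14, 18, 27, 32]
New median = 16
Delta = 16 - 18 = -2

Answer: -2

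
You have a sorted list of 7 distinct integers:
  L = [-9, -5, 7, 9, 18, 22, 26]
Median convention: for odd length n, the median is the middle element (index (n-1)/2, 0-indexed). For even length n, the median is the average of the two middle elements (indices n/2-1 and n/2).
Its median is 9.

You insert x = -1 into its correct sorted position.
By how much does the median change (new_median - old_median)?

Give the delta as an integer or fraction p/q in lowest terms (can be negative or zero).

Answer: -1

Derivation:
Old median = 9
After inserting x = -1: new sorted = [-9, -5, -1, 7, 9, 18, 22, 26]
New median = 8
Delta = 8 - 9 = -1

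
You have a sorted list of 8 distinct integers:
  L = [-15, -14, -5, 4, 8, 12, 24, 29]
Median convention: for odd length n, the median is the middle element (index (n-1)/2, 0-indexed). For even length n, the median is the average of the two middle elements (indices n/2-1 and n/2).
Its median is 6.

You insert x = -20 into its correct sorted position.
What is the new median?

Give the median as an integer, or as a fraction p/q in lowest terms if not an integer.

Answer: 4

Derivation:
Old list (sorted, length 8): [-15, -14, -5, 4, 8, 12, 24, 29]
Old median = 6
Insert x = -20
Old length even (8). Middle pair: indices 3,4 = 4,8.
New length odd (9). New median = single middle element.
x = -20: 0 elements are < x, 8 elements are > x.
New sorted list: [-20, -15, -14, -5, 4, 8, 12, 24, 29]
New median = 4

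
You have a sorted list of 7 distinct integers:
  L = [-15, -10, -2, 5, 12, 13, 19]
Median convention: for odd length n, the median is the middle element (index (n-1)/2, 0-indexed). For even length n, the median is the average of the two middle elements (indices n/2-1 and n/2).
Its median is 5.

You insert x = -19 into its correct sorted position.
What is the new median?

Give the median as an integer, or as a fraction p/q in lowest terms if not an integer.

Answer: 3/2

Derivation:
Old list (sorted, length 7): [-15, -10, -2, 5, 12, 13, 19]
Old median = 5
Insert x = -19
Old length odd (7). Middle was index 3 = 5.
New length even (8). New median = avg of two middle elements.
x = -19: 0 elements are < x, 7 elements are > x.
New sorted list: [-19, -15, -10, -2, 5, 12, 13, 19]
New median = 3/2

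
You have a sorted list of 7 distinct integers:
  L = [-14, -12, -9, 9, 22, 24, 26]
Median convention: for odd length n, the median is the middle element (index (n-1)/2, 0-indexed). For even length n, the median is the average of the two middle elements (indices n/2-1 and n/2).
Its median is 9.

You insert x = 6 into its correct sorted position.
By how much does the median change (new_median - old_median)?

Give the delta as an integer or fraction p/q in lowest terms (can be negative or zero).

Answer: -3/2

Derivation:
Old median = 9
After inserting x = 6: new sorted = [-14, -12, -9, 6, 9, 22, 24, 26]
New median = 15/2
Delta = 15/2 - 9 = -3/2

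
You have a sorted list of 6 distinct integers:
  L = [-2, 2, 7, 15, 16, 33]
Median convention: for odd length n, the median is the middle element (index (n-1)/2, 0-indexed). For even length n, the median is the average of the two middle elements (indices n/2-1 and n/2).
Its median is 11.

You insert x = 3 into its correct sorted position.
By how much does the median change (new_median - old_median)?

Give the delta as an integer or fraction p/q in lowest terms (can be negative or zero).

Answer: -4

Derivation:
Old median = 11
After inserting x = 3: new sorted = [-2, 2, 3, 7, 15, 16, 33]
New median = 7
Delta = 7 - 11 = -4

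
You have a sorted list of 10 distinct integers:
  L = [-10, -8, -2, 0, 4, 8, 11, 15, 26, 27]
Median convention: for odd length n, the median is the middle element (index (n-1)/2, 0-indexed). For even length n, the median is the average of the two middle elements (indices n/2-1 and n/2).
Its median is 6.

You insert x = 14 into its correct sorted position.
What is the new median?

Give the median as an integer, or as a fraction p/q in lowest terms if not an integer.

Old list (sorted, length 10): [-10, -8, -2, 0, 4, 8, 11, 15, 26, 27]
Old median = 6
Insert x = 14
Old length even (10). Middle pair: indices 4,5 = 4,8.
New length odd (11). New median = single middle element.
x = 14: 7 elements are < x, 3 elements are > x.
New sorted list: [-10, -8, -2, 0, 4, 8, 11, 14, 15, 26, 27]
New median = 8

Answer: 8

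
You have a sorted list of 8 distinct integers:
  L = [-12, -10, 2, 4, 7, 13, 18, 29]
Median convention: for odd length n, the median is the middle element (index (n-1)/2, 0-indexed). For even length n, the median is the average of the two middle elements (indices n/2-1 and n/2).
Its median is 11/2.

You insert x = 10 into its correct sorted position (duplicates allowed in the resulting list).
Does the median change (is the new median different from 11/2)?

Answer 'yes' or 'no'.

Old median = 11/2
Insert x = 10
New median = 7
Changed? yes

Answer: yes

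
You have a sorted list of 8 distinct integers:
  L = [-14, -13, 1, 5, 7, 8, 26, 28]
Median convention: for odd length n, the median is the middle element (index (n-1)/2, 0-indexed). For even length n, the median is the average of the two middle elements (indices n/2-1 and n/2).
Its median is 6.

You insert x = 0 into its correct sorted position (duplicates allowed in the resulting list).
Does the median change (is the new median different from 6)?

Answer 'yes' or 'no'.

Answer: yes

Derivation:
Old median = 6
Insert x = 0
New median = 5
Changed? yes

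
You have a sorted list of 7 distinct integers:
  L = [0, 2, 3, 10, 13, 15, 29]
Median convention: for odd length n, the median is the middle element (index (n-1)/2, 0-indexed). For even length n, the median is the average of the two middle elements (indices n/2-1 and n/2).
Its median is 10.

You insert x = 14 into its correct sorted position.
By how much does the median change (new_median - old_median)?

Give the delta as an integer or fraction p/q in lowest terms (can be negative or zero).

Old median = 10
After inserting x = 14: new sorted = [0, 2, 3, 10, 13, 14, 15, 29]
New median = 23/2
Delta = 23/2 - 10 = 3/2

Answer: 3/2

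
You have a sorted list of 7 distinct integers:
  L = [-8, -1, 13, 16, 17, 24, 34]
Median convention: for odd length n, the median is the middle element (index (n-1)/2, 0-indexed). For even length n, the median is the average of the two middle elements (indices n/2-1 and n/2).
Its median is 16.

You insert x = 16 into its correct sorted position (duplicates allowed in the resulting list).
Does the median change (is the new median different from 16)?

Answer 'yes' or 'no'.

Answer: no

Derivation:
Old median = 16
Insert x = 16
New median = 16
Changed? no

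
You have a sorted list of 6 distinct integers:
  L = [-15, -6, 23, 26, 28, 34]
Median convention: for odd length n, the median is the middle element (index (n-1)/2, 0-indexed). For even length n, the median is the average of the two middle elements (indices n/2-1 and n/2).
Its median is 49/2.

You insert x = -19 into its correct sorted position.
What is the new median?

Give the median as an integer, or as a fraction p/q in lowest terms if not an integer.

Answer: 23

Derivation:
Old list (sorted, length 6): [-15, -6, 23, 26, 28, 34]
Old median = 49/2
Insert x = -19
Old length even (6). Middle pair: indices 2,3 = 23,26.
New length odd (7). New median = single middle element.
x = -19: 0 elements are < x, 6 elements are > x.
New sorted list: [-19, -15, -6, 23, 26, 28, 34]
New median = 23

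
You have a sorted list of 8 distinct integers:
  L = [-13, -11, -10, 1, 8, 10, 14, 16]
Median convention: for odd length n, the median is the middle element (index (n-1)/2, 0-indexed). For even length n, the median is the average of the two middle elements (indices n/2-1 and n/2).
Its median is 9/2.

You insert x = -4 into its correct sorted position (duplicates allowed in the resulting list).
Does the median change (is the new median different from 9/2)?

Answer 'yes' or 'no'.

Old median = 9/2
Insert x = -4
New median = 1
Changed? yes

Answer: yes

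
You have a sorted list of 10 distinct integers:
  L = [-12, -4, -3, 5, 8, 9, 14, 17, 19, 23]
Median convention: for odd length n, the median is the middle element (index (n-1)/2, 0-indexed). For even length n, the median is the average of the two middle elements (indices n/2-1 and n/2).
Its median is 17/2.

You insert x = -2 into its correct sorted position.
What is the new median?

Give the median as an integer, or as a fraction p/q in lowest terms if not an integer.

Answer: 8

Derivation:
Old list (sorted, length 10): [-12, -4, -3, 5, 8, 9, 14, 17, 19, 23]
Old median = 17/2
Insert x = -2
Old length even (10). Middle pair: indices 4,5 = 8,9.
New length odd (11). New median = single middle element.
x = -2: 3 elements are < x, 7 elements are > x.
New sorted list: [-12, -4, -3, -2, 5, 8, 9, 14, 17, 19, 23]
New median = 8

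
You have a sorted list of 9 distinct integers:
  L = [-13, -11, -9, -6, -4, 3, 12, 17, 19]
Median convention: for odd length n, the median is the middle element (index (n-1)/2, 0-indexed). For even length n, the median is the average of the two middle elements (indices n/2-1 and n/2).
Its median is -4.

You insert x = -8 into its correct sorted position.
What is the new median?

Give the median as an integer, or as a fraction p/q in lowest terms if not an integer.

Answer: -5

Derivation:
Old list (sorted, length 9): [-13, -11, -9, -6, -4, 3, 12, 17, 19]
Old median = -4
Insert x = -8
Old length odd (9). Middle was index 4 = -4.
New length even (10). New median = avg of two middle elements.
x = -8: 3 elements are < x, 6 elements are > x.
New sorted list: [-13, -11, -9, -8, -6, -4, 3, 12, 17, 19]
New median = -5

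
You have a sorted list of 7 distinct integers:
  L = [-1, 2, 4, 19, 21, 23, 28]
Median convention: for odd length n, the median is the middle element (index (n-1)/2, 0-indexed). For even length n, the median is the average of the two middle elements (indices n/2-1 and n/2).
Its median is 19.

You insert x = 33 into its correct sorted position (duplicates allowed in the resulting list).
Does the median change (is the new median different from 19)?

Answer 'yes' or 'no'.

Old median = 19
Insert x = 33
New median = 20
Changed? yes

Answer: yes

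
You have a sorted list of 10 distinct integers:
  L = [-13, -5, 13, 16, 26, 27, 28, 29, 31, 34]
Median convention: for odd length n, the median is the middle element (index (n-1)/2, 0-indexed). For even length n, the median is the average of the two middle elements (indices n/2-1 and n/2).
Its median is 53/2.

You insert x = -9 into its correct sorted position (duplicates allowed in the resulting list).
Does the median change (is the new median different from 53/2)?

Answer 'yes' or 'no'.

Answer: yes

Derivation:
Old median = 53/2
Insert x = -9
New median = 26
Changed? yes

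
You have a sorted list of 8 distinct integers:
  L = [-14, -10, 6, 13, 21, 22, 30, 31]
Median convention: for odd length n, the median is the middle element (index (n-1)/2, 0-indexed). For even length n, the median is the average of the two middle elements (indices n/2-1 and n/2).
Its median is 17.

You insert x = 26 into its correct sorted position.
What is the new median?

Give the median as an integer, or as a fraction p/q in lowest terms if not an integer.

Answer: 21

Derivation:
Old list (sorted, length 8): [-14, -10, 6, 13, 21, 22, 30, 31]
Old median = 17
Insert x = 26
Old length even (8). Middle pair: indices 3,4 = 13,21.
New length odd (9). New median = single middle element.
x = 26: 6 elements are < x, 2 elements are > x.
New sorted list: [-14, -10, 6, 13, 21, 22, 26, 30, 31]
New median = 21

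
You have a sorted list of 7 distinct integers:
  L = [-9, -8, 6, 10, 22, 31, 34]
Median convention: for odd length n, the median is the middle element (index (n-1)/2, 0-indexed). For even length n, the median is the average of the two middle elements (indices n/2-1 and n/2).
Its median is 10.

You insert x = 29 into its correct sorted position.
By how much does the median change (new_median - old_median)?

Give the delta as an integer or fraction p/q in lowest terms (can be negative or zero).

Old median = 10
After inserting x = 29: new sorted = [-9, -8, 6, 10, 22, 29, 31, 34]
New median = 16
Delta = 16 - 10 = 6

Answer: 6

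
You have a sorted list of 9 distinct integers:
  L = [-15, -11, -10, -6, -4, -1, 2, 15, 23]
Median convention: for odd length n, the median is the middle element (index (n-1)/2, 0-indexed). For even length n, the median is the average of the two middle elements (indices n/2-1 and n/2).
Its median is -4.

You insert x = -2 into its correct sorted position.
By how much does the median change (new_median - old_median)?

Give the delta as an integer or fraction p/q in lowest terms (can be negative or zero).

Old median = -4
After inserting x = -2: new sorted = [-15, -11, -10, -6, -4, -2, -1, 2, 15, 23]
New median = -3
Delta = -3 - -4 = 1

Answer: 1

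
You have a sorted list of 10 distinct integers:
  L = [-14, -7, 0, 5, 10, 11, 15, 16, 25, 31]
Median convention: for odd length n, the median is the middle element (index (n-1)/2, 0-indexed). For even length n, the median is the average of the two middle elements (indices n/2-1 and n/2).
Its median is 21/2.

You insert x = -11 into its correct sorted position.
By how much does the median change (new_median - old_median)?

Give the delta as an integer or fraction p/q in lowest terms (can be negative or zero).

Answer: -1/2

Derivation:
Old median = 21/2
After inserting x = -11: new sorted = [-14, -11, -7, 0, 5, 10, 11, 15, 16, 25, 31]
New median = 10
Delta = 10 - 21/2 = -1/2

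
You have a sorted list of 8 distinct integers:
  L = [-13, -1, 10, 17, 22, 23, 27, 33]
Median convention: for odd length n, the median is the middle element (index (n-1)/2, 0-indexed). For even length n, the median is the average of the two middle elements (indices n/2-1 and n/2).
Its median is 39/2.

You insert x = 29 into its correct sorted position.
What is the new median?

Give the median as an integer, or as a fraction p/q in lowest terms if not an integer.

Answer: 22

Derivation:
Old list (sorted, length 8): [-13, -1, 10, 17, 22, 23, 27, 33]
Old median = 39/2
Insert x = 29
Old length even (8). Middle pair: indices 3,4 = 17,22.
New length odd (9). New median = single middle element.
x = 29: 7 elements are < x, 1 elements are > x.
New sorted list: [-13, -1, 10, 17, 22, 23, 27, 29, 33]
New median = 22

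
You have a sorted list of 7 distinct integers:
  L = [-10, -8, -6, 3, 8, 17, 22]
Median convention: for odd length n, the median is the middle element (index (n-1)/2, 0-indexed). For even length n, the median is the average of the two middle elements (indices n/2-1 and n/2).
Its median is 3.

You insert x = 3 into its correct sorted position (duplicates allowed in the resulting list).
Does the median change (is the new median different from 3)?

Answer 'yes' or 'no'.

Old median = 3
Insert x = 3
New median = 3
Changed? no

Answer: no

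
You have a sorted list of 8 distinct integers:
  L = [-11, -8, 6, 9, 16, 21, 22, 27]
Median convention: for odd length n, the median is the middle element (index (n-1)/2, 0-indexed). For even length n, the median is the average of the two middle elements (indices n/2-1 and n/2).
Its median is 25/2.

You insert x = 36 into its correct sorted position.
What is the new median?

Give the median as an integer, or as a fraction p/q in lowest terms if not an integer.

Old list (sorted, length 8): [-11, -8, 6, 9, 16, 21, 22, 27]
Old median = 25/2
Insert x = 36
Old length even (8). Middle pair: indices 3,4 = 9,16.
New length odd (9). New median = single middle element.
x = 36: 8 elements are < x, 0 elements are > x.
New sorted list: [-11, -8, 6, 9, 16, 21, 22, 27, 36]
New median = 16

Answer: 16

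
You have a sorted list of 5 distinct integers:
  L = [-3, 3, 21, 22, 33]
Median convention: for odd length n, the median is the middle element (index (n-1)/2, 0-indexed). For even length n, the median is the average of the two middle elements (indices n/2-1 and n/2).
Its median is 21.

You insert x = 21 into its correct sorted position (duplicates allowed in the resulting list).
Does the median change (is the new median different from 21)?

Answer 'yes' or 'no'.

Answer: no

Derivation:
Old median = 21
Insert x = 21
New median = 21
Changed? no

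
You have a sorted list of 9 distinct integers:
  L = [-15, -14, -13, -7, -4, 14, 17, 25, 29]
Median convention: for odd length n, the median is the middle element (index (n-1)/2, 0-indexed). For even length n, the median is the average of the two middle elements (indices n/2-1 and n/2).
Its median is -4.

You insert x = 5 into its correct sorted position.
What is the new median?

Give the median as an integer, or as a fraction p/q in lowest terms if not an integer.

Old list (sorted, length 9): [-15, -14, -13, -7, -4, 14, 17, 25, 29]
Old median = -4
Insert x = 5
Old length odd (9). Middle was index 4 = -4.
New length even (10). New median = avg of two middle elements.
x = 5: 5 elements are < x, 4 elements are > x.
New sorted list: [-15, -14, -13, -7, -4, 5, 14, 17, 25, 29]
New median = 1/2

Answer: 1/2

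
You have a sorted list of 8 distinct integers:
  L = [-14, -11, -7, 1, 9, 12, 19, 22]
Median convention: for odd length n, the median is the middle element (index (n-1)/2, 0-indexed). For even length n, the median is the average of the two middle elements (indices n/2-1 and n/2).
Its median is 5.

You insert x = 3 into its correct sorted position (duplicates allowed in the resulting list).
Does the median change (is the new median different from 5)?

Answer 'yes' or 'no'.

Answer: yes

Derivation:
Old median = 5
Insert x = 3
New median = 3
Changed? yes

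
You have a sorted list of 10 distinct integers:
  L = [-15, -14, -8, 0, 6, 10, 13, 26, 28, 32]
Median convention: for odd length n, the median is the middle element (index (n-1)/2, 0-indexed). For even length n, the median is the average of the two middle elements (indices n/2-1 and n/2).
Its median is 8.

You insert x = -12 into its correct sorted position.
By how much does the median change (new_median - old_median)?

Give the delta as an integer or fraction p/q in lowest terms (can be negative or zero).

Answer: -2

Derivation:
Old median = 8
After inserting x = -12: new sorted = [-15, -14, -12, -8, 0, 6, 10, 13, 26, 28, 32]
New median = 6
Delta = 6 - 8 = -2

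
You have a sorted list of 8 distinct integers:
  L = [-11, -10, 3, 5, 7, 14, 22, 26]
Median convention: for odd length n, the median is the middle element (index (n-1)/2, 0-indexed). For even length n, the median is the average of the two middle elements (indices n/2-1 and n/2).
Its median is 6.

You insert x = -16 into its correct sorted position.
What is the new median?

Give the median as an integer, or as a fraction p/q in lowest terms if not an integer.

Answer: 5

Derivation:
Old list (sorted, length 8): [-11, -10, 3, 5, 7, 14, 22, 26]
Old median = 6
Insert x = -16
Old length even (8). Middle pair: indices 3,4 = 5,7.
New length odd (9). New median = single middle element.
x = -16: 0 elements are < x, 8 elements are > x.
New sorted list: [-16, -11, -10, 3, 5, 7, 14, 22, 26]
New median = 5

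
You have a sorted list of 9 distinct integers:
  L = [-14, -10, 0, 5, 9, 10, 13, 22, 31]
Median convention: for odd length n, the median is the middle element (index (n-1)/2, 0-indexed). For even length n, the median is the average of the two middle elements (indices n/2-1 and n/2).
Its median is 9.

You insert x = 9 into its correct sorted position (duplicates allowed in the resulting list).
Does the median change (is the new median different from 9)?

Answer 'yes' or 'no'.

Answer: no

Derivation:
Old median = 9
Insert x = 9
New median = 9
Changed? no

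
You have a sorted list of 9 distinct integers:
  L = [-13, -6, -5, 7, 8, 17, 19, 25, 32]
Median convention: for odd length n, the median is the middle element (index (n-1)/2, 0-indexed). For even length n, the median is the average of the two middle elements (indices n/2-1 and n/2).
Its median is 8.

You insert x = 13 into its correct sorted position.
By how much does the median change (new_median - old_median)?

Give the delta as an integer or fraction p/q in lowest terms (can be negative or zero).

Answer: 5/2

Derivation:
Old median = 8
After inserting x = 13: new sorted = [-13, -6, -5, 7, 8, 13, 17, 19, 25, 32]
New median = 21/2
Delta = 21/2 - 8 = 5/2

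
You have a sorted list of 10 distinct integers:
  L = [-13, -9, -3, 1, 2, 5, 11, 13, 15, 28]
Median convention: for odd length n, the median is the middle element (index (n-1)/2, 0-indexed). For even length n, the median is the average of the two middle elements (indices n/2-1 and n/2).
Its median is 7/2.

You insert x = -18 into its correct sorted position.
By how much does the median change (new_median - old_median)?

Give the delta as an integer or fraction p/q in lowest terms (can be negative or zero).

Answer: -3/2

Derivation:
Old median = 7/2
After inserting x = -18: new sorted = [-18, -13, -9, -3, 1, 2, 5, 11, 13, 15, 28]
New median = 2
Delta = 2 - 7/2 = -3/2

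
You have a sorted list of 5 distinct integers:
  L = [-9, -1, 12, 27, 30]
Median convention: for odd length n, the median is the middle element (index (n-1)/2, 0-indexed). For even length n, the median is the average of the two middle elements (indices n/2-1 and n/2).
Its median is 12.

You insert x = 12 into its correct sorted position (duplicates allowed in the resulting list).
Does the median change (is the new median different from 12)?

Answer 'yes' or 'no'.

Answer: no

Derivation:
Old median = 12
Insert x = 12
New median = 12
Changed? no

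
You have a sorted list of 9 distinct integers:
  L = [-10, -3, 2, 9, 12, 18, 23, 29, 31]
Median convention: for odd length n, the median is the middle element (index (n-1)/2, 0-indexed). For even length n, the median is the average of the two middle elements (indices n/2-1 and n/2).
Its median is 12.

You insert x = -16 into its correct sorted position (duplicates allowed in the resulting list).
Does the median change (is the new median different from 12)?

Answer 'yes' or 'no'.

Old median = 12
Insert x = -16
New median = 21/2
Changed? yes

Answer: yes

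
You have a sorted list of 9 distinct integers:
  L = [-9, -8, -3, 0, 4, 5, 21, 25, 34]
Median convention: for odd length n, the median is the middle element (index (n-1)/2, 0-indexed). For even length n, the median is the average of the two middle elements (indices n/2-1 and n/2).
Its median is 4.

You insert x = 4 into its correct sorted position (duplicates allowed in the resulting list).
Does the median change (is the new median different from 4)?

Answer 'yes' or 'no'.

Old median = 4
Insert x = 4
New median = 4
Changed? no

Answer: no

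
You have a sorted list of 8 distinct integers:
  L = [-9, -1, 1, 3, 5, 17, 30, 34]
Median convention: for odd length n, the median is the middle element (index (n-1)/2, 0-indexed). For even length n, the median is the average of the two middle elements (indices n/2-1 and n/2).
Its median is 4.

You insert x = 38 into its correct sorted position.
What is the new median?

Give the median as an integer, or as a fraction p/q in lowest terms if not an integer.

Answer: 5

Derivation:
Old list (sorted, length 8): [-9, -1, 1, 3, 5, 17, 30, 34]
Old median = 4
Insert x = 38
Old length even (8). Middle pair: indices 3,4 = 3,5.
New length odd (9). New median = single middle element.
x = 38: 8 elements are < x, 0 elements are > x.
New sorted list: [-9, -1, 1, 3, 5, 17, 30, 34, 38]
New median = 5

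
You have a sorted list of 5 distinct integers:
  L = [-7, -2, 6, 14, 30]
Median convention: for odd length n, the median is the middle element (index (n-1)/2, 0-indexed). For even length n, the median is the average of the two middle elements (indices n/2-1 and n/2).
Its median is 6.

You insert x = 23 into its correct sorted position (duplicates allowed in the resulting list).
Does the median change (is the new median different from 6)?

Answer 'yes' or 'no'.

Answer: yes

Derivation:
Old median = 6
Insert x = 23
New median = 10
Changed? yes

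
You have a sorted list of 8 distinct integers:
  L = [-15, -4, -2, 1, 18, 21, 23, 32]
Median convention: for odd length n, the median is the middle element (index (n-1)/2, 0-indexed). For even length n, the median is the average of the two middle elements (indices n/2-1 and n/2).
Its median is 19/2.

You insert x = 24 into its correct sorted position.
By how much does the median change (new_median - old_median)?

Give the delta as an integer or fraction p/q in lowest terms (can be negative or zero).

Old median = 19/2
After inserting x = 24: new sorted = [-15, -4, -2, 1, 18, 21, 23, 24, 32]
New median = 18
Delta = 18 - 19/2 = 17/2

Answer: 17/2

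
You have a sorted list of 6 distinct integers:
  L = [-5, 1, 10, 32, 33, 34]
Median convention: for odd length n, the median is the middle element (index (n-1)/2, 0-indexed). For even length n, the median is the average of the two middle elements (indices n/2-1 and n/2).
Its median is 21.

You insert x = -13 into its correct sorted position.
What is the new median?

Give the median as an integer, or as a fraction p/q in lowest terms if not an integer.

Old list (sorted, length 6): [-5, 1, 10, 32, 33, 34]
Old median = 21
Insert x = -13
Old length even (6). Middle pair: indices 2,3 = 10,32.
New length odd (7). New median = single middle element.
x = -13: 0 elements are < x, 6 elements are > x.
New sorted list: [-13, -5, 1, 10, 32, 33, 34]
New median = 10

Answer: 10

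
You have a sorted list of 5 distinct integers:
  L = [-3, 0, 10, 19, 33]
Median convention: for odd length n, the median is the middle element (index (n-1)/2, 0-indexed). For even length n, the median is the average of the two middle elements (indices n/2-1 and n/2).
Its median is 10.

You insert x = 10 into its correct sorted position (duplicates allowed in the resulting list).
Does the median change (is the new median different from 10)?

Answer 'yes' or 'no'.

Answer: no

Derivation:
Old median = 10
Insert x = 10
New median = 10
Changed? no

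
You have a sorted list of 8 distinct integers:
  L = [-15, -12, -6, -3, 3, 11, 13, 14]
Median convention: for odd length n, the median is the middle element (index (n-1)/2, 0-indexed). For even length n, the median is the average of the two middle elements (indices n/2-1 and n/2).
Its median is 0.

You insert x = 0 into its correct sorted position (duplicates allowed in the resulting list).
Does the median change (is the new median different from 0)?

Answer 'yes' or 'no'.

Old median = 0
Insert x = 0
New median = 0
Changed? no

Answer: no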